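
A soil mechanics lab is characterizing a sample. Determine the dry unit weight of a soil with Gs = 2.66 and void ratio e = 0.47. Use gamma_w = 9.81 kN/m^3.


Using gamma_d = Gs * gamma_w / (1 + e)
gamma_d = 2.66 * 9.81 / (1 + 0.47)
gamma_d = 2.66 * 9.81 / 1.47
gamma_d = 17.751 kN/m^3


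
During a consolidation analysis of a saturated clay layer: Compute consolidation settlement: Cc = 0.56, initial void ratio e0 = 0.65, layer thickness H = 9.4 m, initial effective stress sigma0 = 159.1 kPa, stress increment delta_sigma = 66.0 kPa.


Using Sc = Cc * H / (1 + e0) * log10((sigma0 + delta_sigma) / sigma0)
Stress ratio = (159.1 + 66.0) / 159.1 = 1.41483
log10(1.41483) = 0.150705
Cc * H / (1 + e0) = 0.56 * 9.4 / (1 + 0.65) = 3.1903
Sc = 3.1903 * 0.150705
Sc = 0.4808 m


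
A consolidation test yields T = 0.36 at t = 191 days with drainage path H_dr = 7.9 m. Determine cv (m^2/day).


Result: 0.11763 m^2/day

Derivation:
Using cv = T * H_dr^2 / t
H_dr^2 = 7.9^2 = 62.41
cv = 0.36 * 62.41 / 191
cv = 0.11763 m^2/day


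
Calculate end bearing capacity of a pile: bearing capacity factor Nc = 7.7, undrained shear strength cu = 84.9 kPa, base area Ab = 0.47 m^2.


Result: 307.25 kN

Derivation:
Using Qb = Nc * cu * Ab
Qb = 7.7 * 84.9 * 0.47
Qb = 307.25 kN


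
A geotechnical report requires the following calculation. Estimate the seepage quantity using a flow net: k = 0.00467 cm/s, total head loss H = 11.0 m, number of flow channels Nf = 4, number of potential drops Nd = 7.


Convert k to m/s for unit consistency with H:
k = 0.00467 cm/s = 0.00467 / 100 m/s = 4.67e-05 m/s
Using q = k * H * Nf / Nd
Nf / Nd = 4 / 7 = 0.5714
q = 4.67e-05 * 11.0 * 0.5714
q = 0.0002935 m^3/s per m


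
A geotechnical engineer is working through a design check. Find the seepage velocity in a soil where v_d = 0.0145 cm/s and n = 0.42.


Using v_s = v_d / n
v_s = 0.0145 / 0.42
v_s = 0.03452 cm/s


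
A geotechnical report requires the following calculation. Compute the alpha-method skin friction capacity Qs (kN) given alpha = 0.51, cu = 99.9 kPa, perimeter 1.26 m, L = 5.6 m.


Using Qs = alpha * cu * perimeter * L
Qs = 0.51 * 99.9 * 1.26 * 5.6
Qs = 359.5 kN


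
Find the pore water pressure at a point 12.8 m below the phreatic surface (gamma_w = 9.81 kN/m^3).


Result: 125.57 kPa

Derivation:
Using u = gamma_w * h_w
u = 9.81 * 12.8
u = 125.57 kPa


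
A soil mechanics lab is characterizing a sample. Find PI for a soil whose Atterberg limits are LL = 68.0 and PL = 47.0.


Using PI = LL - PL
PI = 68.0 - 47.0
PI = 21.0


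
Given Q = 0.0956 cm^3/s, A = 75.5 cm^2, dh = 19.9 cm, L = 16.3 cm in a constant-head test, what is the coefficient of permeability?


Compute hydraulic gradient:
i = dh / L = 19.9 / 16.3 = 1.22086
Then apply Darcy's law:
k = Q / (A * i)
k = 0.0956 / (75.5 * 1.22086)
k = 0.0956 / 92.1748
k = 0.001037 cm/s


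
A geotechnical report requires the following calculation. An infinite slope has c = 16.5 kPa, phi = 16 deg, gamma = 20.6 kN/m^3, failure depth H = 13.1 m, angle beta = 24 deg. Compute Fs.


Using Fs = c / (gamma*H*sin(beta)*cos(beta)) + tan(phi)/tan(beta)
Cohesion contribution = 16.5 / (20.6*13.1*sin(24)*cos(24))
Cohesion contribution = 0.164552
Friction contribution = tan(16)/tan(24) = 0.644041
Fs = 0.164552 + 0.644041
Fs = 0.809


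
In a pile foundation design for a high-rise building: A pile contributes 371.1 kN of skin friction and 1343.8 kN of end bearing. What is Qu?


Result: 1714.9 kN

Derivation:
Using Qu = Qf + Qb
Qu = 371.1 + 1343.8
Qu = 1714.9 kN


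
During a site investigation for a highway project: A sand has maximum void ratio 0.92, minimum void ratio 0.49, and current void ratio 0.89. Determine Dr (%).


Result: 6.98 %

Derivation:
Using Dr = (e_max - e) / (e_max - e_min) * 100
e_max - e = 0.92 - 0.89 = 0.03
e_max - e_min = 0.92 - 0.49 = 0.43
Dr = 0.03 / 0.43 * 100
Dr = 6.98 %


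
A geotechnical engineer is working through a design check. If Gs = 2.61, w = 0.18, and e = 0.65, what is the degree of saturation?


Result: 0.7228

Derivation:
Using S = Gs * w / e
S = 2.61 * 0.18 / 0.65
S = 0.7228


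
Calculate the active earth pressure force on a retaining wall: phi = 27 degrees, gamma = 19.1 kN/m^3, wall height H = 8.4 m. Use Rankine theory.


Compute active earth pressure coefficient:
Ka = tan^2(45 - phi/2) = tan^2(31.5) = 0.375525
Compute active force:
Pa = 0.5 * Ka * gamma * H^2
Pa = 0.5 * 0.375525 * 19.1 * 8.4^2
Pa = 253.05 kN/m


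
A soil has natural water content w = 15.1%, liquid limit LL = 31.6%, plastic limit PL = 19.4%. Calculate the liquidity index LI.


Result: -0.352

Derivation:
First compute the plasticity index:
PI = LL - PL = 31.6 - 19.4 = 12.2
Then compute the liquidity index:
LI = (w - PL) / PI
LI = (15.1 - 19.4) / 12.2
LI = -0.352


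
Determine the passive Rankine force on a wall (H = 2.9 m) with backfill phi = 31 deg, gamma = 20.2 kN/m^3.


Result: 265.36 kN/m

Derivation:
Compute passive earth pressure coefficient:
Kp = tan^2(45 + phi/2) = tan^2(60.5) = 3.124035
Compute passive force:
Pp = 0.5 * Kp * gamma * H^2
Pp = 0.5 * 3.124035 * 20.2 * 2.9^2
Pp = 265.36 kN/m


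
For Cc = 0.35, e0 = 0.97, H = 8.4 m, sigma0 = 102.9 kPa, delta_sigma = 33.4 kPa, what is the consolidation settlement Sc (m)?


Result: 0.1822 m

Derivation:
Using Sc = Cc * H / (1 + e0) * log10((sigma0 + delta_sigma) / sigma0)
Stress ratio = (102.9 + 33.4) / 102.9 = 1.32459
log10(1.32459) = 0.12208
Cc * H / (1 + e0) = 0.35 * 8.4 / (1 + 0.97) = 1.49239
Sc = 1.49239 * 0.12208
Sc = 0.1822 m


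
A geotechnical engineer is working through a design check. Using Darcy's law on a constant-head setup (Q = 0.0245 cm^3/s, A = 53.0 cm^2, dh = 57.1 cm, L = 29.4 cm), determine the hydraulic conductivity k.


Compute hydraulic gradient:
i = dh / L = 57.1 / 29.4 = 1.94218
Then apply Darcy's law:
k = Q / (A * i)
k = 0.0245 / (53.0 * 1.94218)
k = 0.0245 / 102.935
k = 0.000238 cm/s


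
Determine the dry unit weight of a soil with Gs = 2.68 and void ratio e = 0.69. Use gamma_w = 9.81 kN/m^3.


Result: 15.557 kN/m^3

Derivation:
Using gamma_d = Gs * gamma_w / (1 + e)
gamma_d = 2.68 * 9.81 / (1 + 0.69)
gamma_d = 2.68 * 9.81 / 1.69
gamma_d = 15.557 kN/m^3


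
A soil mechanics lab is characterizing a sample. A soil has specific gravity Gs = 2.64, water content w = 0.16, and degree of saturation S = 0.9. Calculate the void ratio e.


Using the relation e = Gs * w / S
e = 2.64 * 0.16 / 0.9
e = 0.4693


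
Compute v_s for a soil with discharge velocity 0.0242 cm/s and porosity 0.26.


Result: 0.09308 cm/s

Derivation:
Using v_s = v_d / n
v_s = 0.0242 / 0.26
v_s = 0.09308 cm/s


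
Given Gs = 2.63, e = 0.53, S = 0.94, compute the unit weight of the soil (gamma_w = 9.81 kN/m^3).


Result: 20.057 kN/m^3

Derivation:
Using gamma = gamma_w * (Gs + S*e) / (1 + e)
Numerator: Gs + S*e = 2.63 + 0.94*0.53 = 3.1282
Denominator: 1 + e = 1 + 0.53 = 1.53
gamma = 9.81 * 3.1282 / 1.53
gamma = 20.057 kN/m^3


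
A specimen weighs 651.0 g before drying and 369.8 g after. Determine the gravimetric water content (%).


Using w = (m_wet - m_dry) / m_dry * 100
m_wet - m_dry = 651.0 - 369.8 = 281.2 g
w = 281.2 / 369.8 * 100
w = 76.04 %


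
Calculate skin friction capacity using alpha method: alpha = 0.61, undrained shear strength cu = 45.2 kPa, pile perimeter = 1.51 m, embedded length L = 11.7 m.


Using Qs = alpha * cu * perimeter * L
Qs = 0.61 * 45.2 * 1.51 * 11.7
Qs = 487.11 kN


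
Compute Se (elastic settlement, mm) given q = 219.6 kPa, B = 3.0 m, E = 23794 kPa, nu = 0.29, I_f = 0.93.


Using Se = q * B * (1 - nu^2) * I_f / E
1 - nu^2 = 1 - 0.29^2 = 0.9159
Se = 219.6 * 3.0 * 0.9159 * 0.93 / 23794
Se = 0.023584 m
Convert to mm: Se = 0.023584 * 1000 = 23.584 mm


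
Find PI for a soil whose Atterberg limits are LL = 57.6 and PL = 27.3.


Using PI = LL - PL
PI = 57.6 - 27.3
PI = 30.3


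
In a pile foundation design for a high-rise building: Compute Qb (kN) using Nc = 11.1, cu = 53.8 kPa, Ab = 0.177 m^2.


Using Qb = Nc * cu * Ab
Qb = 11.1 * 53.8 * 0.177
Qb = 105.7 kN


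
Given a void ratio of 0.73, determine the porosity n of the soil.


Using the relation n = e / (1 + e)
n = 0.73 / (1 + 0.73)
n = 0.73 / 1.73
n = 0.422


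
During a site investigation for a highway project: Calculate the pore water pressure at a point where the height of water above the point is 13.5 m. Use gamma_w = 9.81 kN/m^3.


Using u = gamma_w * h_w
u = 9.81 * 13.5
u = 132.44 kPa


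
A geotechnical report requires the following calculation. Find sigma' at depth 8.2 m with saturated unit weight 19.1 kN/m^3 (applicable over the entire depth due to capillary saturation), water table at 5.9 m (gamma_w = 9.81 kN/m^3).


Total stress = gamma_sat * depth
sigma = 19.1 * 8.2 = 156.62 kPa
Pore water pressure u = gamma_w * (depth - d_wt)
u = 9.81 * (8.2 - 5.9) = 22.563 kPa
Effective stress = sigma - u
sigma' = 156.62 - 22.563 = 134.06 kPa


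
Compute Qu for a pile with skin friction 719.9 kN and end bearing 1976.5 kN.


Result: 2696.4 kN

Derivation:
Using Qu = Qf + Qb
Qu = 719.9 + 1976.5
Qu = 2696.4 kN


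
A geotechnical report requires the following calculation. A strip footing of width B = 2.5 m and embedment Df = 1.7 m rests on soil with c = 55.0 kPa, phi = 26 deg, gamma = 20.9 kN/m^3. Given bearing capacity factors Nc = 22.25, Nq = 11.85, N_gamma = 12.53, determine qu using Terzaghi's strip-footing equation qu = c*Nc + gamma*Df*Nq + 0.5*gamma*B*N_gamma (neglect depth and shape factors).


Compute qu = c*Nc + gamma*Df*Nq + 0.5*gamma*B*N_gamma
Term 1: 55.0 * 22.25 = 1223.75
Term 2: 20.9 * 1.7 * 11.85 = 421.0305
Term 3: 0.5 * 20.9 * 2.5 * 12.53 = 327.34625
qu = 1223.75 + 421.0305 + 327.34625
qu = 1972.13 kPa


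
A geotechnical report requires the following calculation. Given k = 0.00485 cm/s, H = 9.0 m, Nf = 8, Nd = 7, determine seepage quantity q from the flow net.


Result: 0.0004989 m^3/s per m

Derivation:
Convert k to m/s for unit consistency with H:
k = 0.00485 cm/s = 0.00485 / 100 m/s = 4.85e-05 m/s
Using q = k * H * Nf / Nd
Nf / Nd = 8 / 7 = 1.1429
q = 4.85e-05 * 9.0 * 1.1429
q = 0.0004989 m^3/s per m


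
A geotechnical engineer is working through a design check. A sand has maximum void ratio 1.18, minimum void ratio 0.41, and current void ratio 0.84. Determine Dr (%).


Using Dr = (e_max - e) / (e_max - e_min) * 100
e_max - e = 1.18 - 0.84 = 0.34
e_max - e_min = 1.18 - 0.41 = 0.77
Dr = 0.34 / 0.77 * 100
Dr = 44.16 %


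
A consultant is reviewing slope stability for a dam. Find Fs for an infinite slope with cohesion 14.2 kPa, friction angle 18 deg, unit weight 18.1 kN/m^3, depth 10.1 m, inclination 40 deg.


Using Fs = c / (gamma*H*sin(beta)*cos(beta)) + tan(phi)/tan(beta)
Cohesion contribution = 14.2 / (18.1*10.1*sin(40)*cos(40))
Cohesion contribution = 0.157749
Friction contribution = tan(18)/tan(40) = 0.387224
Fs = 0.157749 + 0.387224
Fs = 0.545


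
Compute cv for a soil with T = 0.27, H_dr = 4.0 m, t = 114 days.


Result: 0.03789 m^2/day

Derivation:
Using cv = T * H_dr^2 / t
H_dr^2 = 4.0^2 = 16.0
cv = 0.27 * 16.0 / 114
cv = 0.03789 m^2/day


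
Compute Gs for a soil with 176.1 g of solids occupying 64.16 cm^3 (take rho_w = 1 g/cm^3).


Result: 2.745

Derivation:
Using Gs = m_s / (V_s * rho_w)
Since rho_w = 1 g/cm^3:
Gs = 176.1 / 64.16
Gs = 2.745


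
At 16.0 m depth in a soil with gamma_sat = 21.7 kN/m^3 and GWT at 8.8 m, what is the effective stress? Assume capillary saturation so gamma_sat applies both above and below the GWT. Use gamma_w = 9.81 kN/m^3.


Result: 276.57 kPa

Derivation:
Total stress = gamma_sat * depth
sigma = 21.7 * 16.0 = 347.2 kPa
Pore water pressure u = gamma_w * (depth - d_wt)
u = 9.81 * (16.0 - 8.8) = 70.632 kPa
Effective stress = sigma - u
sigma' = 347.2 - 70.632 = 276.57 kPa


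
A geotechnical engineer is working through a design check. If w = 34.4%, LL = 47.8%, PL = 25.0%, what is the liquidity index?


First compute the plasticity index:
PI = LL - PL = 47.8 - 25.0 = 22.8
Then compute the liquidity index:
LI = (w - PL) / PI
LI = (34.4 - 25.0) / 22.8
LI = 0.412


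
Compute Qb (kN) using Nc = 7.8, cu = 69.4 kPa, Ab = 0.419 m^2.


Result: 226.81 kN

Derivation:
Using Qb = Nc * cu * Ab
Qb = 7.8 * 69.4 * 0.419
Qb = 226.81 kN


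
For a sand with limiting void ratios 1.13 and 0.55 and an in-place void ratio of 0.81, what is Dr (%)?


Using Dr = (e_max - e) / (e_max - e_min) * 100
e_max - e = 1.13 - 0.81 = 0.32
e_max - e_min = 1.13 - 0.55 = 0.58
Dr = 0.32 / 0.58 * 100
Dr = 55.17 %


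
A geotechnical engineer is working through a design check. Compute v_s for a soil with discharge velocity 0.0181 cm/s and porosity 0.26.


Using v_s = v_d / n
v_s = 0.0181 / 0.26
v_s = 0.06962 cm/s


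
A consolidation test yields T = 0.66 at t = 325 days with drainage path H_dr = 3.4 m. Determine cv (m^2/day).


Result: 0.02348 m^2/day

Derivation:
Using cv = T * H_dr^2 / t
H_dr^2 = 3.4^2 = 11.56
cv = 0.66 * 11.56 / 325
cv = 0.02348 m^2/day


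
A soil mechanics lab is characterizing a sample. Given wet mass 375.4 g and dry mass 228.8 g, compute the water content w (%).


Using w = (m_wet - m_dry) / m_dry * 100
m_wet - m_dry = 375.4 - 228.8 = 146.6 g
w = 146.6 / 228.8 * 100
w = 64.07 %


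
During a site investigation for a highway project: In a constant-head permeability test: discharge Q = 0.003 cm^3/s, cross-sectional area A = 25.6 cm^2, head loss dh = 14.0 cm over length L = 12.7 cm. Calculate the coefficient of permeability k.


Compute hydraulic gradient:
i = dh / L = 14.0 / 12.7 = 1.10236
Then apply Darcy's law:
k = Q / (A * i)
k = 0.003 / (25.6 * 1.10236)
k = 0.003 / 28.2205
k = 0.000106 cm/s


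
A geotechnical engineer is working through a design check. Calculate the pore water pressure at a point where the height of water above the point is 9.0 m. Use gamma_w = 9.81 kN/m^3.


Result: 88.29 kPa

Derivation:
Using u = gamma_w * h_w
u = 9.81 * 9.0
u = 88.29 kPa


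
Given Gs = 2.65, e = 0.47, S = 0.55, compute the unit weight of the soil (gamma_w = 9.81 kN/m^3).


Result: 19.41 kN/m^3

Derivation:
Using gamma = gamma_w * (Gs + S*e) / (1 + e)
Numerator: Gs + S*e = 2.65 + 0.55*0.47 = 2.9085
Denominator: 1 + e = 1 + 0.47 = 1.47
gamma = 9.81 * 2.9085 / 1.47
gamma = 19.41 kN/m^3


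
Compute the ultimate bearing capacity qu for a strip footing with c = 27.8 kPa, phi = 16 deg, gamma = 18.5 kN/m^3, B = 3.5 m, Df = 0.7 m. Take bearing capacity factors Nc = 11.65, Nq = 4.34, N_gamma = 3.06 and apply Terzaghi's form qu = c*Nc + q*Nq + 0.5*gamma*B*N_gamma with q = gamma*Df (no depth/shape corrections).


Compute qu = c*Nc + gamma*Df*Nq + 0.5*gamma*B*N_gamma
Term 1: 27.8 * 11.65 = 323.87
Term 2: 18.5 * 0.7 * 4.34 = 56.203
Term 3: 0.5 * 18.5 * 3.5 * 3.06 = 99.0675
qu = 323.87 + 56.203 + 99.0675
qu = 479.14 kPa


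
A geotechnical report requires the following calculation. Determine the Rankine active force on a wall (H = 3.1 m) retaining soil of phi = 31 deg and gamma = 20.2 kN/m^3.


Compute active earth pressure coefficient:
Ka = tan^2(45 - phi/2) = tan^2(29.5) = 0.320099
Compute active force:
Pa = 0.5 * Ka * gamma * H^2
Pa = 0.5 * 0.320099 * 20.2 * 3.1^2
Pa = 31.07 kN/m


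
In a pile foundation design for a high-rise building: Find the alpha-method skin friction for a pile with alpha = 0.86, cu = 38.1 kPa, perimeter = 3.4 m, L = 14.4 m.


Using Qs = alpha * cu * perimeter * L
Qs = 0.86 * 38.1 * 3.4 * 14.4
Qs = 1604.22 kN


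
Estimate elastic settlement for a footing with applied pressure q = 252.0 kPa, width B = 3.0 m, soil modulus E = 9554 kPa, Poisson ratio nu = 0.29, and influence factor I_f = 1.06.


Using Se = q * B * (1 - nu^2) * I_f / E
1 - nu^2 = 1 - 0.29^2 = 0.9159
Se = 252.0 * 3.0 * 0.9159 * 1.06 / 9554
Se = 0.076823 m
Convert to mm: Se = 0.076823 * 1000 = 76.823 mm


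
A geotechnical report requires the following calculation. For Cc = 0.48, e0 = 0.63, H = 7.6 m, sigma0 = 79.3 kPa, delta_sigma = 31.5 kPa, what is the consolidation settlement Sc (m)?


Result: 0.3251 m

Derivation:
Using Sc = Cc * H / (1 + e0) * log10((sigma0 + delta_sigma) / sigma0)
Stress ratio = (79.3 + 31.5) / 79.3 = 1.39723
log10(1.39723) = 0.145267
Cc * H / (1 + e0) = 0.48 * 7.6 / (1 + 0.63) = 2.23804
Sc = 2.23804 * 0.145267
Sc = 0.3251 m


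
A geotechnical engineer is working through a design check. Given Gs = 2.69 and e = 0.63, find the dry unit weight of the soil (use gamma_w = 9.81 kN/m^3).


Result: 16.19 kN/m^3

Derivation:
Using gamma_d = Gs * gamma_w / (1 + e)
gamma_d = 2.69 * 9.81 / (1 + 0.63)
gamma_d = 2.69 * 9.81 / 1.63
gamma_d = 16.19 kN/m^3


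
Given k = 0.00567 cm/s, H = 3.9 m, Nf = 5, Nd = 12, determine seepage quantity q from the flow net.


Result: 9.214e-05 m^3/s per m

Derivation:
Convert k to m/s for unit consistency with H:
k = 0.00567 cm/s = 0.00567 / 100 m/s = 5.67e-05 m/s
Using q = k * H * Nf / Nd
Nf / Nd = 5 / 12 = 0.4167
q = 5.67e-05 * 3.9 * 0.4167
q = 9.214e-05 m^3/s per m


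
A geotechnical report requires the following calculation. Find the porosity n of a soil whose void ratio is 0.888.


Result: 0.4703

Derivation:
Using the relation n = e / (1 + e)
n = 0.888 / (1 + 0.888)
n = 0.888 / 1.888
n = 0.4703


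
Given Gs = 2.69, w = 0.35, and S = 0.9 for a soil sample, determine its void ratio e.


Using the relation e = Gs * w / S
e = 2.69 * 0.35 / 0.9
e = 1.0461


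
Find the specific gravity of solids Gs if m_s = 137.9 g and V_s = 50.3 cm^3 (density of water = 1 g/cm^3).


Using Gs = m_s / (V_s * rho_w)
Since rho_w = 1 g/cm^3:
Gs = 137.9 / 50.3
Gs = 2.742


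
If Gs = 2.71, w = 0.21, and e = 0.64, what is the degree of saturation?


Using S = Gs * w / e
S = 2.71 * 0.21 / 0.64
S = 0.8892


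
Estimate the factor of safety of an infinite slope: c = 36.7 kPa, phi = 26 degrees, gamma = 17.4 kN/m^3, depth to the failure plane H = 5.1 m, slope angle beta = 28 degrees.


Using Fs = c / (gamma*H*sin(beta)*cos(beta)) + tan(phi)/tan(beta)
Cohesion contribution = 36.7 / (17.4*5.1*sin(28)*cos(28))
Cohesion contribution = 0.997706
Friction contribution = tan(26)/tan(28) = 0.917292
Fs = 0.997706 + 0.917292
Fs = 1.915


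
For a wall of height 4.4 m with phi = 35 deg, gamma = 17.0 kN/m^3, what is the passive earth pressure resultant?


Compute passive earth pressure coefficient:
Kp = tan^2(45 + phi/2) = tan^2(62.5) = 3.690172
Compute passive force:
Pp = 0.5 * Kp * gamma * H^2
Pp = 0.5 * 3.690172 * 17.0 * 4.4^2
Pp = 607.25 kN/m


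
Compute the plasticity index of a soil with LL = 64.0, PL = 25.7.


Using PI = LL - PL
PI = 64.0 - 25.7
PI = 38.3


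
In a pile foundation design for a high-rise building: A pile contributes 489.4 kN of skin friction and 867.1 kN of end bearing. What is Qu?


Using Qu = Qf + Qb
Qu = 489.4 + 867.1
Qu = 1356.5 kN


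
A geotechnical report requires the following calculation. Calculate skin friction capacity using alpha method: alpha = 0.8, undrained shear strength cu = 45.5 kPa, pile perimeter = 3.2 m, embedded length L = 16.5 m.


Using Qs = alpha * cu * perimeter * L
Qs = 0.8 * 45.5 * 3.2 * 16.5
Qs = 1921.92 kN


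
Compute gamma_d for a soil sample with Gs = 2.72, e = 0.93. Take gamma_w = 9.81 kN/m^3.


Result: 13.825 kN/m^3

Derivation:
Using gamma_d = Gs * gamma_w / (1 + e)
gamma_d = 2.72 * 9.81 / (1 + 0.93)
gamma_d = 2.72 * 9.81 / 1.93
gamma_d = 13.825 kN/m^3


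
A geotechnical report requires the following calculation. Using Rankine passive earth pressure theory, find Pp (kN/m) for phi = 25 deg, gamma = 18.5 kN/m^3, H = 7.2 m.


Compute passive earth pressure coefficient:
Kp = tan^2(45 + phi/2) = tan^2(57.5) = 2.463913
Compute passive force:
Pp = 0.5 * Kp * gamma * H^2
Pp = 0.5 * 2.463913 * 18.5 * 7.2^2
Pp = 1181.5 kN/m


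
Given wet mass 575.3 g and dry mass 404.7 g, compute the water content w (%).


Result: 42.15 %

Derivation:
Using w = (m_wet - m_dry) / m_dry * 100
m_wet - m_dry = 575.3 - 404.7 = 170.6 g
w = 170.6 / 404.7 * 100
w = 42.15 %


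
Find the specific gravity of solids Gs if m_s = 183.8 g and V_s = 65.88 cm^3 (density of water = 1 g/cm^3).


Result: 2.79

Derivation:
Using Gs = m_s / (V_s * rho_w)
Since rho_w = 1 g/cm^3:
Gs = 183.8 / 65.88
Gs = 2.79


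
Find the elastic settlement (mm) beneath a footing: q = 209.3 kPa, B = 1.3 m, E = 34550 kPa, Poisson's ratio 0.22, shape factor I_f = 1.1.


Using Se = q * B * (1 - nu^2) * I_f / E
1 - nu^2 = 1 - 0.22^2 = 0.9516
Se = 209.3 * 1.3 * 0.9516 * 1.1 / 34550
Se = 0.008244 m
Convert to mm: Se = 0.008244 * 1000 = 8.244 mm


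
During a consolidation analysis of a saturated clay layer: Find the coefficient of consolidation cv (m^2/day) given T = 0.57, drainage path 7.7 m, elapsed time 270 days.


Using cv = T * H_dr^2 / t
H_dr^2 = 7.7^2 = 59.29
cv = 0.57 * 59.29 / 270
cv = 0.12517 m^2/day


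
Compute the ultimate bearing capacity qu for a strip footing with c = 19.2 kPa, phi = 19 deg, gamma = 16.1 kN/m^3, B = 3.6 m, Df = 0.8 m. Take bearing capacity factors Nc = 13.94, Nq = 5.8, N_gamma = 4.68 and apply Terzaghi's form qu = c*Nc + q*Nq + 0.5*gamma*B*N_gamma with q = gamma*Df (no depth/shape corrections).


Result: 477.98 kPa

Derivation:
Compute qu = c*Nc + gamma*Df*Nq + 0.5*gamma*B*N_gamma
Term 1: 19.2 * 13.94 = 267.648
Term 2: 16.1 * 0.8 * 5.8 = 74.704
Term 3: 0.5 * 16.1 * 3.6 * 4.68 = 135.6264
qu = 267.648 + 74.704 + 135.6264
qu = 477.98 kPa


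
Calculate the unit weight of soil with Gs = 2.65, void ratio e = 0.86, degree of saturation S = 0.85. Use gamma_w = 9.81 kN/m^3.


Using gamma = gamma_w * (Gs + S*e) / (1 + e)
Numerator: Gs + S*e = 2.65 + 0.85*0.86 = 3.381
Denominator: 1 + e = 1 + 0.86 = 1.86
gamma = 9.81 * 3.381 / 1.86
gamma = 17.832 kN/m^3


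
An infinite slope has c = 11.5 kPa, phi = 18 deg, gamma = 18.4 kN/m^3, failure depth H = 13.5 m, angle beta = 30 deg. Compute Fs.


Using Fs = c / (gamma*H*sin(beta)*cos(beta)) + tan(phi)/tan(beta)
Cohesion contribution = 11.5 / (18.4*13.5*sin(30)*cos(30))
Cohesion contribution = 0.106917
Friction contribution = tan(18)/tan(30) = 0.562777
Fs = 0.106917 + 0.562777
Fs = 0.67


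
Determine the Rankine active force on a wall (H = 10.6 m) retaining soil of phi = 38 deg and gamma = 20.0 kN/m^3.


Compute active earth pressure coefficient:
Ka = tan^2(45 - phi/2) = tan^2(26.0) = 0.237883
Compute active force:
Pa = 0.5 * Ka * gamma * H^2
Pa = 0.5 * 0.237883 * 20.0 * 10.6^2
Pa = 267.29 kN/m


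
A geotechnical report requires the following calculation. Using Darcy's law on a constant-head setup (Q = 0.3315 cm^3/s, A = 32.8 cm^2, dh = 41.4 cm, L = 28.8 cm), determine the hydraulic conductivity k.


Compute hydraulic gradient:
i = dh / L = 41.4 / 28.8 = 1.4375
Then apply Darcy's law:
k = Q / (A * i)
k = 0.3315 / (32.8 * 1.4375)
k = 0.3315 / 47.15
k = 0.007031 cm/s


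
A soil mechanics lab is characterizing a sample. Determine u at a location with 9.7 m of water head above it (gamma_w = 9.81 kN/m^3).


Using u = gamma_w * h_w
u = 9.81 * 9.7
u = 95.16 kPa


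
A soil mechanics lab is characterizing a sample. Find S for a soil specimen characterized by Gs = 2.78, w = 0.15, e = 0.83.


Result: 0.5024

Derivation:
Using S = Gs * w / e
S = 2.78 * 0.15 / 0.83
S = 0.5024


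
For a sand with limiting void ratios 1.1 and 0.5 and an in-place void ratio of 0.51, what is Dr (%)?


Using Dr = (e_max - e) / (e_max - e_min) * 100
e_max - e = 1.1 - 0.51 = 0.59
e_max - e_min = 1.1 - 0.5 = 0.6
Dr = 0.59 / 0.6 * 100
Dr = 98.33 %


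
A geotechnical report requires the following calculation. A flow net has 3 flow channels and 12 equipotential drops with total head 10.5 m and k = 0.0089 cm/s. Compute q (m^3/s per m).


Convert k to m/s for unit consistency with H:
k = 0.0089 cm/s = 0.0089 / 100 m/s = 8.9e-05 m/s
Using q = k * H * Nf / Nd
Nf / Nd = 3 / 12 = 0.25
q = 8.9e-05 * 10.5 * 0.25
q = 0.0002336 m^3/s per m


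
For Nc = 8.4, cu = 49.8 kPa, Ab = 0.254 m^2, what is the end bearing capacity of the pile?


Result: 106.25 kN

Derivation:
Using Qb = Nc * cu * Ab
Qb = 8.4 * 49.8 * 0.254
Qb = 106.25 kN


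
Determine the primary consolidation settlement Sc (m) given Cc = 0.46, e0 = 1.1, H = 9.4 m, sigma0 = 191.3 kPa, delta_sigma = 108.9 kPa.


Using Sc = Cc * H / (1 + e0) * log10((sigma0 + delta_sigma) / sigma0)
Stress ratio = (191.3 + 108.9) / 191.3 = 1.56926
log10(1.56926) = 0.195696
Cc * H / (1 + e0) = 0.46 * 9.4 / (1 + 1.1) = 2.05905
Sc = 2.05905 * 0.195696
Sc = 0.4029 m


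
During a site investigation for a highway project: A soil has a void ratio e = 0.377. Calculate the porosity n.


Using the relation n = e / (1 + e)
n = 0.377 / (1 + 0.377)
n = 0.377 / 1.377
n = 0.2738


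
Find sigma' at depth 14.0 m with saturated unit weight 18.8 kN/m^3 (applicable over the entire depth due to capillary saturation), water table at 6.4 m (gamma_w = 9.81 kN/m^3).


Total stress = gamma_sat * depth
sigma = 18.8 * 14.0 = 263.2 kPa
Pore water pressure u = gamma_w * (depth - d_wt)
u = 9.81 * (14.0 - 6.4) = 74.556 kPa
Effective stress = sigma - u
sigma' = 263.2 - 74.556 = 188.64 kPa


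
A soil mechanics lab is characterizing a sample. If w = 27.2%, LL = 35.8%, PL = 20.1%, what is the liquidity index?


First compute the plasticity index:
PI = LL - PL = 35.8 - 20.1 = 15.7
Then compute the liquidity index:
LI = (w - PL) / PI
LI = (27.2 - 20.1) / 15.7
LI = 0.452


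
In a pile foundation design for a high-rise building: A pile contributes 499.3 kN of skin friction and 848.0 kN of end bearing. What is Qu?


Result: 1347.3 kN

Derivation:
Using Qu = Qf + Qb
Qu = 499.3 + 848.0
Qu = 1347.3 kN


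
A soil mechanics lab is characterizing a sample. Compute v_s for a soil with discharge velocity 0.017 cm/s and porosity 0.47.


Result: 0.03617 cm/s

Derivation:
Using v_s = v_d / n
v_s = 0.017 / 0.47
v_s = 0.03617 cm/s


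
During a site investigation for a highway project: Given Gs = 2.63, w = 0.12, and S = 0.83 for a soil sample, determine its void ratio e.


Result: 0.3802

Derivation:
Using the relation e = Gs * w / S
e = 2.63 * 0.12 / 0.83
e = 0.3802


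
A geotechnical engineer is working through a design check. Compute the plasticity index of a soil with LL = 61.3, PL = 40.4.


Using PI = LL - PL
PI = 61.3 - 40.4
PI = 20.9


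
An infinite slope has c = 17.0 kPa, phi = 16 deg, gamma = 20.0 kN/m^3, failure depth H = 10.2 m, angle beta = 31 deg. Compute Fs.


Result: 0.666

Derivation:
Using Fs = c / (gamma*H*sin(beta)*cos(beta)) + tan(phi)/tan(beta)
Cohesion contribution = 17.0 / (20.0*10.2*sin(31)*cos(31))
Cohesion contribution = 0.188762
Friction contribution = tan(16)/tan(31) = 0.477224
Fs = 0.188762 + 0.477224
Fs = 0.666


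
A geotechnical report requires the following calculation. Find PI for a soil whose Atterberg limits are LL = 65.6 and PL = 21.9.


Using PI = LL - PL
PI = 65.6 - 21.9
PI = 43.7


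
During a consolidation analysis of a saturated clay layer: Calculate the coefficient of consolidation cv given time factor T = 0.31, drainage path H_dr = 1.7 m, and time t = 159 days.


Using cv = T * H_dr^2 / t
H_dr^2 = 1.7^2 = 2.89
cv = 0.31 * 2.89 / 159
cv = 0.00563 m^2/day


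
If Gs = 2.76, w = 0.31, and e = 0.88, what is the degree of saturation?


Using S = Gs * w / e
S = 2.76 * 0.31 / 0.88
S = 0.9723


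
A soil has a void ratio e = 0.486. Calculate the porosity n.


Using the relation n = e / (1 + e)
n = 0.486 / (1 + 0.486)
n = 0.486 / 1.486
n = 0.3271


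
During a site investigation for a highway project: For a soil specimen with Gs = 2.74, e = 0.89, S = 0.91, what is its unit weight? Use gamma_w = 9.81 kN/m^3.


Using gamma = gamma_w * (Gs + S*e) / (1 + e)
Numerator: Gs + S*e = 2.74 + 0.91*0.89 = 3.5499
Denominator: 1 + e = 1 + 0.89 = 1.89
gamma = 9.81 * 3.5499 / 1.89
gamma = 18.426 kN/m^3


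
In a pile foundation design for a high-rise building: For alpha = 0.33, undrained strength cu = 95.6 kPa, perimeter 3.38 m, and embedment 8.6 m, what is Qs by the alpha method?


Using Qs = alpha * cu * perimeter * L
Qs = 0.33 * 95.6 * 3.38 * 8.6
Qs = 917.04 kN


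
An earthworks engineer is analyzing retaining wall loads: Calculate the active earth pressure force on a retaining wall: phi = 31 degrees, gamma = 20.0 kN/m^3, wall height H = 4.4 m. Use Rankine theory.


Compute active earth pressure coefficient:
Ka = tan^2(45 - phi/2) = tan^2(29.5) = 0.320099
Compute active force:
Pa = 0.5 * Ka * gamma * H^2
Pa = 0.5 * 0.320099 * 20.0 * 4.4^2
Pa = 61.97 kN/m


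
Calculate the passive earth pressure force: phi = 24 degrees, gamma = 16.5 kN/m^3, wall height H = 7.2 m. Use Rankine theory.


Compute passive earth pressure coefficient:
Kp = tan^2(45 + phi/2) = tan^2(57.0) = 2.371184
Compute passive force:
Pp = 0.5 * Kp * gamma * H^2
Pp = 0.5 * 2.371184 * 16.5 * 7.2^2
Pp = 1014.11 kN/m


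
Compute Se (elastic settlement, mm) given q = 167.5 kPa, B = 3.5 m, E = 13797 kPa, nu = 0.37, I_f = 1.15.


Using Se = q * B * (1 - nu^2) * I_f / E
1 - nu^2 = 1 - 0.37^2 = 0.8631
Se = 167.5 * 3.5 * 0.8631 * 1.15 / 13797
Se = 0.042175 m
Convert to mm: Se = 0.042175 * 1000 = 42.175 mm


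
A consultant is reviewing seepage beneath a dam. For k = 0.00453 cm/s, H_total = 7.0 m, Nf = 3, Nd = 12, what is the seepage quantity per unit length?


Convert k to m/s for unit consistency with H:
k = 0.00453 cm/s = 0.00453 / 100 m/s = 4.53e-05 m/s
Using q = k * H * Nf / Nd
Nf / Nd = 3 / 12 = 0.25
q = 4.53e-05 * 7.0 * 0.25
q = 7.928e-05 m^3/s per m


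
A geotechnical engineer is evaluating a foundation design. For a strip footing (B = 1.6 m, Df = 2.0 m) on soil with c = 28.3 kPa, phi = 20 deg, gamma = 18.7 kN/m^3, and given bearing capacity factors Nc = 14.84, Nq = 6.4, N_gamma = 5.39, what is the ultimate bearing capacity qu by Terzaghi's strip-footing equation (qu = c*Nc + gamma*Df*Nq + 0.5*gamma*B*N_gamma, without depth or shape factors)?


Compute qu = c*Nc + gamma*Df*Nq + 0.5*gamma*B*N_gamma
Term 1: 28.3 * 14.84 = 419.972
Term 2: 18.7 * 2.0 * 6.4 = 239.36
Term 3: 0.5 * 18.7 * 1.6 * 5.39 = 80.6344
qu = 419.972 + 239.36 + 80.6344
qu = 739.97 kPa


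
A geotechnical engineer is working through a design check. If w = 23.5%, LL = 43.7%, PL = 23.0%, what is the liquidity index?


Result: 0.024

Derivation:
First compute the plasticity index:
PI = LL - PL = 43.7 - 23.0 = 20.7
Then compute the liquidity index:
LI = (w - PL) / PI
LI = (23.5 - 23.0) / 20.7
LI = 0.024


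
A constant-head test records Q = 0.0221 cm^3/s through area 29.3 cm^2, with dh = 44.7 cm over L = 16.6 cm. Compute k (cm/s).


Result: 0.00028 cm/s

Derivation:
Compute hydraulic gradient:
i = dh / L = 44.7 / 16.6 = 2.69277
Then apply Darcy's law:
k = Q / (A * i)
k = 0.0221 / (29.3 * 2.69277)
k = 0.0221 / 78.8982
k = 0.00028 cm/s


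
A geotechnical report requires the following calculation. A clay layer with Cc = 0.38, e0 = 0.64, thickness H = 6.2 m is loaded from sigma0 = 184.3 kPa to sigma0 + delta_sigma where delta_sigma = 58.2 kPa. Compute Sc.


Result: 0.1712 m

Derivation:
Using Sc = Cc * H / (1 + e0) * log10((sigma0 + delta_sigma) / sigma0)
Stress ratio = (184.3 + 58.2) / 184.3 = 1.31579
log10(1.31579) = 0.119186
Cc * H / (1 + e0) = 0.38 * 6.2 / (1 + 0.64) = 1.43659
Sc = 1.43659 * 0.119186
Sc = 0.1712 m


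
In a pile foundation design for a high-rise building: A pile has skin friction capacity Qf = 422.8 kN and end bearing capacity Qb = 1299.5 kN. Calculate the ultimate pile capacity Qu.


Using Qu = Qf + Qb
Qu = 422.8 + 1299.5
Qu = 1722.3 kN


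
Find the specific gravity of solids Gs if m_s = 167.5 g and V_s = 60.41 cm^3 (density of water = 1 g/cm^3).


Result: 2.773

Derivation:
Using Gs = m_s / (V_s * rho_w)
Since rho_w = 1 g/cm^3:
Gs = 167.5 / 60.41
Gs = 2.773


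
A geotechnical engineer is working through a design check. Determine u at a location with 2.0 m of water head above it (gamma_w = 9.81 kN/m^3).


Using u = gamma_w * h_w
u = 9.81 * 2.0
u = 19.62 kPa


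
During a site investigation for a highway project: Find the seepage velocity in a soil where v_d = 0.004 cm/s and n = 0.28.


Using v_s = v_d / n
v_s = 0.004 / 0.28
v_s = 0.01429 cm/s


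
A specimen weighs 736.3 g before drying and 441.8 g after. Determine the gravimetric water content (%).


Result: 66.66 %

Derivation:
Using w = (m_wet - m_dry) / m_dry * 100
m_wet - m_dry = 736.3 - 441.8 = 294.5 g
w = 294.5 / 441.8 * 100
w = 66.66 %


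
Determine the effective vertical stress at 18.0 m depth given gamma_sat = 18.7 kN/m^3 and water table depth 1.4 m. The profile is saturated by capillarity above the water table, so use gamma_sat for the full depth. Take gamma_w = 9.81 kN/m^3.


Total stress = gamma_sat * depth
sigma = 18.7 * 18.0 = 336.6 kPa
Pore water pressure u = gamma_w * (depth - d_wt)
u = 9.81 * (18.0 - 1.4) = 162.846 kPa
Effective stress = sigma - u
sigma' = 336.6 - 162.846 = 173.75 kPa


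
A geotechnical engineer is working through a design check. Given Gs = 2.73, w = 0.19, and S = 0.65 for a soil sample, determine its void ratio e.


Using the relation e = Gs * w / S
e = 2.73 * 0.19 / 0.65
e = 0.798


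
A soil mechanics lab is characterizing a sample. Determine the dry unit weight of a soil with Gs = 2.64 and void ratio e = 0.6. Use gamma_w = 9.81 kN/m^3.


Using gamma_d = Gs * gamma_w / (1 + e)
gamma_d = 2.64 * 9.81 / (1 + 0.6)
gamma_d = 2.64 * 9.81 / 1.6
gamma_d = 16.186 kN/m^3


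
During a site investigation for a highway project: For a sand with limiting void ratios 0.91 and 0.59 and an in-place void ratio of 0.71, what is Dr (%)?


Using Dr = (e_max - e) / (e_max - e_min) * 100
e_max - e = 0.91 - 0.71 = 0.2
e_max - e_min = 0.91 - 0.59 = 0.32
Dr = 0.2 / 0.32 * 100
Dr = 62.5 %


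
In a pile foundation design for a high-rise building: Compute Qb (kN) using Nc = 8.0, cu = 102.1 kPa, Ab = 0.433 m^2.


Result: 353.67 kN

Derivation:
Using Qb = Nc * cu * Ab
Qb = 8.0 * 102.1 * 0.433
Qb = 353.67 kN


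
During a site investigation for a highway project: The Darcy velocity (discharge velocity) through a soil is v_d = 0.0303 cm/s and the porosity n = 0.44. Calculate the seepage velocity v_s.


Using v_s = v_d / n
v_s = 0.0303 / 0.44
v_s = 0.06886 cm/s


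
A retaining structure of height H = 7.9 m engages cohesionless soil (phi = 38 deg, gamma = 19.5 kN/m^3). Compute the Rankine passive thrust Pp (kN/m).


Result: 2557.97 kN/m

Derivation:
Compute passive earth pressure coefficient:
Kp = tan^2(45 + phi/2) = tan^2(64.0) = 4.203746
Compute passive force:
Pp = 0.5 * Kp * gamma * H^2
Pp = 0.5 * 4.203746 * 19.5 * 7.9^2
Pp = 2557.97 kN/m


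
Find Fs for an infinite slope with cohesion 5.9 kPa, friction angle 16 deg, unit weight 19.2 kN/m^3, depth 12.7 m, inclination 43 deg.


Using Fs = c / (gamma*H*sin(beta)*cos(beta)) + tan(phi)/tan(beta)
Cohesion contribution = 5.9 / (19.2*12.7*sin(43)*cos(43))
Cohesion contribution = 0.0485106
Friction contribution = tan(16)/tan(43) = 0.307497
Fs = 0.0485106 + 0.307497
Fs = 0.356


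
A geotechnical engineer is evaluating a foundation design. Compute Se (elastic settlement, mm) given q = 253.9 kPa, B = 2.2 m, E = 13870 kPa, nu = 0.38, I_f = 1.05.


Using Se = q * B * (1 - nu^2) * I_f / E
1 - nu^2 = 1 - 0.38^2 = 0.8556
Se = 253.9 * 2.2 * 0.8556 * 1.05 / 13870
Se = 0.036180 m
Convert to mm: Se = 0.036180 * 1000 = 36.18 mm


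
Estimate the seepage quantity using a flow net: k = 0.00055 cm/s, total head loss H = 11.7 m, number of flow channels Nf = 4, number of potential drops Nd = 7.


Convert k to m/s for unit consistency with H:
k = 0.00055 cm/s = 0.00055 / 100 m/s = 5.5e-06 m/s
Using q = k * H * Nf / Nd
Nf / Nd = 4 / 7 = 0.5714
q = 5.5e-06 * 11.7 * 0.5714
q = 3.677e-05 m^3/s per m


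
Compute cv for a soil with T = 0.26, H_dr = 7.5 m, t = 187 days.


Result: 0.07821 m^2/day

Derivation:
Using cv = T * H_dr^2 / t
H_dr^2 = 7.5^2 = 56.25
cv = 0.26 * 56.25 / 187
cv = 0.07821 m^2/day


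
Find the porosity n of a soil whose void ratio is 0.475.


Using the relation n = e / (1 + e)
n = 0.475 / (1 + 0.475)
n = 0.475 / 1.475
n = 0.322


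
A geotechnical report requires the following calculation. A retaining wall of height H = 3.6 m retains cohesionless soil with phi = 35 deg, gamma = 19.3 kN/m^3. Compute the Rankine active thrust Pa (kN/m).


Compute active earth pressure coefficient:
Ka = tan^2(45 - phi/2) = tan^2(27.5) = 0.27099
Compute active force:
Pa = 0.5 * Ka * gamma * H^2
Pa = 0.5 * 0.27099 * 19.3 * 3.6^2
Pa = 33.89 kN/m


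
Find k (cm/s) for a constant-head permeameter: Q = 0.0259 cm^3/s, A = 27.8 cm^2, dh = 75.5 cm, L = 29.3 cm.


Result: 0.000362 cm/s

Derivation:
Compute hydraulic gradient:
i = dh / L = 75.5 / 29.3 = 2.57679
Then apply Darcy's law:
k = Q / (A * i)
k = 0.0259 / (27.8 * 2.57679)
k = 0.0259 / 71.6348
k = 0.000362 cm/s


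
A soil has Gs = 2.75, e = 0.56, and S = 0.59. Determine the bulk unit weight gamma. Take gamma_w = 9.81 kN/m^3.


Using gamma = gamma_w * (Gs + S*e) / (1 + e)
Numerator: Gs + S*e = 2.75 + 0.59*0.56 = 3.0804
Denominator: 1 + e = 1 + 0.56 = 1.56
gamma = 9.81 * 3.0804 / 1.56
gamma = 19.371 kN/m^3


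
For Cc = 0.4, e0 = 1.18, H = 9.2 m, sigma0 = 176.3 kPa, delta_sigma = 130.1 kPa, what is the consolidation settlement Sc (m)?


Using Sc = Cc * H / (1 + e0) * log10((sigma0 + delta_sigma) / sigma0)
Stress ratio = (176.3 + 130.1) / 176.3 = 1.73795
log10(1.73795) = 0.240036
Cc * H / (1 + e0) = 0.4 * 9.2 / (1 + 1.18) = 1.68807
Sc = 1.68807 * 0.240036
Sc = 0.4052 m


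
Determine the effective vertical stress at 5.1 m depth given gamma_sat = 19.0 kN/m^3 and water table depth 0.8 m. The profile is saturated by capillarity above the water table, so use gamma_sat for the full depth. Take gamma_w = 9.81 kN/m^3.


Total stress = gamma_sat * depth
sigma = 19.0 * 5.1 = 96.9 kPa
Pore water pressure u = gamma_w * (depth - d_wt)
u = 9.81 * (5.1 - 0.8) = 42.183 kPa
Effective stress = sigma - u
sigma' = 96.9 - 42.183 = 54.72 kPa


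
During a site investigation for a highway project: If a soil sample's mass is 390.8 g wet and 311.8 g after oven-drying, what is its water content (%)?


Using w = (m_wet - m_dry) / m_dry * 100
m_wet - m_dry = 390.8 - 311.8 = 79.0 g
w = 79.0 / 311.8 * 100
w = 25.34 %


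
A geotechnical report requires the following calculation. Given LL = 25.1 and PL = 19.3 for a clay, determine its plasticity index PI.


Result: 5.8

Derivation:
Using PI = LL - PL
PI = 25.1 - 19.3
PI = 5.8


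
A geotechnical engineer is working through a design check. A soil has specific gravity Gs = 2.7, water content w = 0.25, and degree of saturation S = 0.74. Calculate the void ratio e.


Using the relation e = Gs * w / S
e = 2.7 * 0.25 / 0.74
e = 0.9122


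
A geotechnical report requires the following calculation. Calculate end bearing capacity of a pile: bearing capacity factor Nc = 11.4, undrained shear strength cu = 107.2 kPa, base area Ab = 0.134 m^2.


Using Qb = Nc * cu * Ab
Qb = 11.4 * 107.2 * 0.134
Qb = 163.76 kN


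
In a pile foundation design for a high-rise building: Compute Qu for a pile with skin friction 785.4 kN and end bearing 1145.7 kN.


Using Qu = Qf + Qb
Qu = 785.4 + 1145.7
Qu = 1931.1 kN


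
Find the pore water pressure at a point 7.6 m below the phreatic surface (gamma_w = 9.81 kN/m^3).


Using u = gamma_w * h_w
u = 9.81 * 7.6
u = 74.56 kPa


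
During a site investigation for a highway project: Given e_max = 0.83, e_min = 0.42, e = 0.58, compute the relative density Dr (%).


Using Dr = (e_max - e) / (e_max - e_min) * 100
e_max - e = 0.83 - 0.58 = 0.25
e_max - e_min = 0.83 - 0.42 = 0.41
Dr = 0.25 / 0.41 * 100
Dr = 60.98 %


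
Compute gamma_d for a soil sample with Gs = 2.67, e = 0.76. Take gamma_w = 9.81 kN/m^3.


Result: 14.882 kN/m^3

Derivation:
Using gamma_d = Gs * gamma_w / (1 + e)
gamma_d = 2.67 * 9.81 / (1 + 0.76)
gamma_d = 2.67 * 9.81 / 1.76
gamma_d = 14.882 kN/m^3
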